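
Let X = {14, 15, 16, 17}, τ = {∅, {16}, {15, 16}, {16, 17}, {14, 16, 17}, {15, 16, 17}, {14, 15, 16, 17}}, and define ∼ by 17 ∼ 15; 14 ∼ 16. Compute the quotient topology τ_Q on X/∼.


X/∼ = {[14=16], [15=17]}; |τ_Q| = 2.

Equivalence classes: [14=16], [15=17].
Quotient map π: X → X/∼ sends 14 ↦ [14=16], 15 ↦ [15=17], 16 ↦ [14=16], 17 ↦ [15=17].
For each subset V ⊆ X/∼, compute π^{-1}(V) ⊆ X and check whether π^{-1}(V) ∈ τ. V is open in τ_Q iff π^{-1}(V) ∈ τ.
  V = {}: π^{-1}(V) = ∅ ∈ τ ✓.
  V = {[14=16]}: π^{-1}(V) = {14, 16} ∉ τ ✗.
  V = {[15=17]}: π^{-1}(V) = {15, 17} ∉ τ ✗.
  V = {[14=16], [15=17]}: π^{-1}(V) = {14, 15, 16, 17} ∈ τ ✓.
Open sets in the quotient: τ_Q = {{}, {[14=16], [15=17]}} (2 elements).


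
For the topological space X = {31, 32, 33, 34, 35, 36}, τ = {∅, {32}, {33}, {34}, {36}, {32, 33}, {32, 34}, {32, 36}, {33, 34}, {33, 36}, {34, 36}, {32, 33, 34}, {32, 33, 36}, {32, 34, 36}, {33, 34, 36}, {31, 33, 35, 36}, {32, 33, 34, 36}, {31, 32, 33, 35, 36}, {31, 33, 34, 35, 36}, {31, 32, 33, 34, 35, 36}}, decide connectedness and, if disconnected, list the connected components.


(X, τ) is disconnected; components = [{32}, {34}, {31, 33, 35, 36}].

Find clopen sets (U ∈ τ with X ∖ U ∈ τ):
  U = ∅, X ∖ U = {31, 32, 33, 34, 35, 36} — both open, so U is clopen.
  U = {32}, X ∖ U = {31, 33, 34, 35, 36} — both open, so U is clopen.
  U = {34}, X ∖ U = {31, 32, 33, 35, 36} — both open, so U is clopen.
  U = {32, 34}, X ∖ U = {31, 33, 35, 36} — both open, so U is clopen.
  U = {31, 33, 35, 36}, X ∖ U = {32, 34} — both open, so U is clopen.
  U = {31, 32, 33, 35, 36}, X ∖ U = {34} — both open, so U is clopen.
  U = {31, 33, 34, 35, 36}, X ∖ U = {32} — both open, so U is clopen.
  U = {31, 32, 33, 34, 35, 36}, X ∖ U = ∅ — both open, so U is clopen.
Nontrivial clopen(s) exist: e.g. {32}. So (X, τ) is disconnected.
Compute connected components by grouping points that agree on all clopens:
  component: {32}
  component: {34}
  component: {31, 33, 35, 36}


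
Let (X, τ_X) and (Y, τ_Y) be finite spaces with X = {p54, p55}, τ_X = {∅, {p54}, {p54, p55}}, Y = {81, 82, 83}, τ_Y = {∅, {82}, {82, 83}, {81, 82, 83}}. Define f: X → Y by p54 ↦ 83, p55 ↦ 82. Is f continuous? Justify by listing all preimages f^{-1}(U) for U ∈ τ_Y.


f is NOT continuous.

Compute f^{-1}(U) for each U ∈ τ_Y:
  U = ∅: f^{-1}(U) = ∅ ∈ τ_X ✓.
  U = {82}: f^{-1}(U) = {p55} ∉ τ_X ✗.
  U = {82, 83}: f^{-1}(U) = {p54, p55} ∈ τ_X ✓.
  U = {81, 82, 83}: f^{-1}(U) = {p54, p55} ∈ τ_X ✓.
Found U = {82} with f^{-1}(U) = {p55} not in τ_X. Therefore f is NOT continuous.


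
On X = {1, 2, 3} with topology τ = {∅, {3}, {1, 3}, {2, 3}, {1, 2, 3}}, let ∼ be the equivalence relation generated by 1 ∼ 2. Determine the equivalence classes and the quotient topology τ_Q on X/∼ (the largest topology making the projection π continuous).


X/∼ = {[1=2], [3]}; |τ_Q| = 3.

Equivalence classes: [1=2], [3].
Quotient map π: X → X/∼ sends 1 ↦ [1=2], 2 ↦ [1=2], 3 ↦ [3].
For each subset V ⊆ X/∼, compute π^{-1}(V) ⊆ X and check whether π^{-1}(V) ∈ τ. V is open in τ_Q iff π^{-1}(V) ∈ τ.
  V = {}: π^{-1}(V) = ∅ ∈ τ ✓.
  V = {[1=2]}: π^{-1}(V) = {1, 2} ∉ τ ✗.
  V = {[3]}: π^{-1}(V) = {3} ∈ τ ✓.
  V = {[1=2], [3]}: π^{-1}(V) = {1, 2, 3} ∈ τ ✓.
Open sets in the quotient: τ_Q = {{}, {[3]}, {[1=2], [3]}} (3 elements).


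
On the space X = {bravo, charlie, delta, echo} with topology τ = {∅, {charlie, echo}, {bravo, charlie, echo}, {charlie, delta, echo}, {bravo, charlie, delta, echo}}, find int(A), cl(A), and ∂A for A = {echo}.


int(A) = ∅, cl(A) = {bravo, charlie, delta, echo}, ∂A = {bravo, charlie, delta, echo}.

Closed sets in (X, τ) are complements of opens:
  closed(X, τ) = {∅, {bravo}, {delta}, {bravo, delta}, {bravo, charlie, delta, echo}}.
int(A) = ⋃ {U ∈ τ : U ⊆ A}. Opens contained in A: ∅.
Taking the union of these: int(A) = ∅.
cl(A) = ⋂ {C closed : A ⊆ C}. Closed sets containing A: {bravo, charlie, delta, echo}.
Intersecting these: cl(A) = {bravo, charlie, delta, echo}.
∂A = cl(A) ∖ int(A) = {bravo, charlie, delta, echo} ∖ ∅ = {bravo, charlie, delta, echo}.


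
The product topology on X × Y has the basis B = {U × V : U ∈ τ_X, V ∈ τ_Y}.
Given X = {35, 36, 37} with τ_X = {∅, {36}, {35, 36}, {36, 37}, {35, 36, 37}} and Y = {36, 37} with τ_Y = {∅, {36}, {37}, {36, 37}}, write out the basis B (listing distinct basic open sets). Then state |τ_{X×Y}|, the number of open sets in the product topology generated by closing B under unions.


Basis B = {∅ × ∅, {36} × {36}, {36} × {37}, {35, 36} × {36}, {35, 36} × {37}, {36} × {36, 37}, {36, 37} × {36}, {36, 37} × {37}, {35, 36, 37} × {36}, {35, 36, 37} × {37}, {35, 36} × {36, 37}, {36, 37} × {36, 37}, {35, 36, 37} × {36, 37}}; |τ_{X×Y}| = 25.

Enumerate products U × V with U ∈ τ_X, V ∈ τ_Y (deduplicated):
  ∅ × ∅ = {} (∅)
  {36} × {36} = {(36,36)}
  {36} × {37} = {(36,37)}
  {35, 36} × {36} = {(35,36), (36,36)}
  {35, 36} × {37} = {(35,37), (36,37)}
  {36} × {36, 37} = {(36,36), (36,37)}
  {36, 37} × {36} = {(36,36), (37,36)}
  {36, 37} × {37} = {(36,37), (37,37)}
  {35, 36, 37} × {36} = {(35,36), (36,36), (37,36)}
  {35, 36, 37} × {37} = {(35,37), (36,37), (37,37)}
  {35, 36} × {36, 37} = {(35,36), (35,37), (36,36), (36,37)}
  {36, 37} × {36, 37} = {(36,36), (36,37), (37,36), (37,37)}
  {35, 36, 37} × {36, 37} = {(35,36), (35,37), (36,36), (36,37), (37,36), (37,37)}
These 13 distinct sets form the basis B.
Close under arbitrary unions to get τ_{X×Y}; counting gives |τ_{X×Y}| = 25.


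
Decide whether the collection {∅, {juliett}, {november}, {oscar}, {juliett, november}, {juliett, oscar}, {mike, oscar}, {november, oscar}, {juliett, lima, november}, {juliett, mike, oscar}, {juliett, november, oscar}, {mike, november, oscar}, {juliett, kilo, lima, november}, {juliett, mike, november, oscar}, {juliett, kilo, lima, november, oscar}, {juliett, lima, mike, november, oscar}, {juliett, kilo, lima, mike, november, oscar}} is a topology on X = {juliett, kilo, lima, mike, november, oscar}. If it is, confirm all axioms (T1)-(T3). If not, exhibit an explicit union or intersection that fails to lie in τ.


τ is NOT a topology on X.

Axiom (T1): ∅ ∈ τ? Yes; X ∈ τ? Yes.
Axiom (T2/T3): check pairwise unions and intersections of members of τ.
Counterexample for (T2): {oscar} ∪ {juliett, lima, november} = {juliett, lima, november, oscar} ∉ τ. Therefore τ is NOT a topology.


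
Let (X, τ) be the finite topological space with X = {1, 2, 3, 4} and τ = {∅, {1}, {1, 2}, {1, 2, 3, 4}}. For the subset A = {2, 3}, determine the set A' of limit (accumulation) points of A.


A' = {3, 4}

For each x ∈ X, list the open sets U ∈ τ with x ∈ U, then check whether U ∩ (A ∖ {x}) ≠ ∅ for every such U.
  x = 1: open {1} ∋ x has {1} ∩ (A ∖ {1}) = ∅, so x is NOT a limit point.
  x = 2: open {1, 2} ∋ x has {1, 2} ∩ (A ∖ {2}) = ∅, so x is NOT a limit point.
  x = 3: opens ∋ x are {1, 2, 3, 4}; each meets A ∖ {3}, so x IS a limit point.
  x = 4: opens ∋ x are {1, 2, 3, 4}; each meets A ∖ {4}, so x IS a limit point.
Collecting: A' = {3, 4}.


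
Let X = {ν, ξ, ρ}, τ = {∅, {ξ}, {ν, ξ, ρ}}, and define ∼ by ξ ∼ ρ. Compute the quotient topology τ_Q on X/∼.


X/∼ = {[ν], [ξ=ρ]}; |τ_Q| = 2.

Equivalence classes: [ν], [ξ=ρ].
Quotient map π: X → X/∼ sends ν ↦ [ν], ξ ↦ [ξ=ρ], ρ ↦ [ξ=ρ].
For each subset V ⊆ X/∼, compute π^{-1}(V) ⊆ X and check whether π^{-1}(V) ∈ τ. V is open in τ_Q iff π^{-1}(V) ∈ τ.
  V = {}: π^{-1}(V) = ∅ ∈ τ ✓.
  V = {[ν]}: π^{-1}(V) = {ν} ∉ τ ✗.
  V = {[ξ=ρ]}: π^{-1}(V) = {ξ, ρ} ∉ τ ✗.
  V = {[ν], [ξ=ρ]}: π^{-1}(V) = {ν, ξ, ρ} ∈ τ ✓.
Open sets in the quotient: τ_Q = {{}, {[ν], [ξ=ρ]}} (2 elements).


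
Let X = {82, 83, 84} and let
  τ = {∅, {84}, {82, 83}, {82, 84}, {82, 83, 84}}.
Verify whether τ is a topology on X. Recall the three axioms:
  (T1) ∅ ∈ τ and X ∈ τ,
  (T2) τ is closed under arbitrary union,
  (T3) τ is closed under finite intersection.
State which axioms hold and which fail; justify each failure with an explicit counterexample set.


τ is NOT a topology on X.

Axiom (T1): ∅ ∈ τ? Yes; X ∈ τ? Yes.
Axiom (T2/T3): check pairwise unions and intersections of members of τ.
Counterexample for (T3): {82, 83} ∩ {82, 84} = {82} ∉ τ. Therefore τ is NOT a topology.


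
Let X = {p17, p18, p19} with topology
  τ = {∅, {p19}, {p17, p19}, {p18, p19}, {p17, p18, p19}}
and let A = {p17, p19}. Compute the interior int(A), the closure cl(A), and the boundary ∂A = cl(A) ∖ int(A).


int(A) = {p17, p19}, cl(A) = {p17, p18, p19}, ∂A = {p18}.

Closed sets in (X, τ) are complements of opens:
  closed(X, τ) = {∅, {p17}, {p18}, {p17, p18}, {p17, p18, p19}}.
int(A) = ⋃ {U ∈ τ : U ⊆ A}. Opens contained in A: ∅, {p19}, {p17, p19}.
Taking the union of these: int(A) = {p17, p19}.
cl(A) = ⋂ {C closed : A ⊆ C}. Closed sets containing A: {p17, p18, p19}.
Intersecting these: cl(A) = {p17, p18, p19}.
∂A = cl(A) ∖ int(A) = {p17, p18, p19} ∖ {p17, p19} = {p18}.


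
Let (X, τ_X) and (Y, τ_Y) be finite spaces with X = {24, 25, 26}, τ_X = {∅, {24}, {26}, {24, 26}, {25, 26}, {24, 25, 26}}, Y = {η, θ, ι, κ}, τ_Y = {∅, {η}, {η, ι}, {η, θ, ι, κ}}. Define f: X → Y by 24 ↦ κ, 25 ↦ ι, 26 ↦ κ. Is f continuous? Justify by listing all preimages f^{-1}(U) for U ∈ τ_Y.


f is NOT continuous.

Compute f^{-1}(U) for each U ∈ τ_Y:
  U = ∅: f^{-1}(U) = ∅ ∈ τ_X ✓.
  U = {η}: f^{-1}(U) = ∅ ∈ τ_X ✓.
  U = {η, ι}: f^{-1}(U) = {25} ∉ τ_X ✗.
  U = {η, θ, ι, κ}: f^{-1}(U) = {24, 25, 26} ∈ τ_X ✓.
Found U = {η, ι} with f^{-1}(U) = {25} not in τ_X. Therefore f is NOT continuous.


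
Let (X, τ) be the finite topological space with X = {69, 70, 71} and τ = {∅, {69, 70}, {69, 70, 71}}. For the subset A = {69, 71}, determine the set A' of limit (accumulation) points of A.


A' = {70, 71}

For each x ∈ X, list the open sets U ∈ τ with x ∈ U, then check whether U ∩ (A ∖ {x}) ≠ ∅ for every such U.
  x = 69: open {69, 70} ∋ x has {69, 70} ∩ (A ∖ {69}) = ∅, so x is NOT a limit point.
  x = 70: opens ∋ x are {69, 70}, {69, 70, 71}; each meets A ∖ {70}, so x IS a limit point.
  x = 71: opens ∋ x are {69, 70, 71}; each meets A ∖ {71}, so x IS a limit point.
Collecting: A' = {70, 71}.


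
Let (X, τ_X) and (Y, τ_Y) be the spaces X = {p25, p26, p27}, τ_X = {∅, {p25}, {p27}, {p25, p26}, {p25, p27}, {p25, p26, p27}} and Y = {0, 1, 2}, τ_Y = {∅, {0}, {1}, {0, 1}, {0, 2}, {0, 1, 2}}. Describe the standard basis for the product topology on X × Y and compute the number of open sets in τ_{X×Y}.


Basis B = {∅ × ∅, {p25} × {0}, {p25} × {1}, {p27} × {0}, {p27} × {1}, {p25} × {0, 1}, {p25} × {0, 2}, {p25, p26} × {0}, {p25, p27} × {0}, {p25, p26} × {1}, {p25, p27} × {1}, {p27} × {0, 1}, {p27} × {0, 2}, {p25} × {0, 1, 2}, {p25, p26, p27} × {0}, {p25, p26, p27} × {1}, {p27} × {0, 1, 2}, {p25, p26} × {0, 1}, {p25, p27} × {0, 1}, {p25, p26} × {0, 2}, {p25, p27} × {0, 2}, {p25, p26} × {0, 1, 2}, {p25, p27} × {0, 1, 2}, {p25, p26, p27} × {0, 1}, {p25, p26, p27} × {0, 2}, {p25, p26, p27} × {0, 1, 2}}; |τ_{X×Y}| = 108.

Enumerate products U × V with U ∈ τ_X, V ∈ τ_Y (deduplicated):
  ∅ × ∅ = {} (∅)
  {p25} × {0} = {(p25,0)}
  {p25} × {1} = {(p25,1)}
  {p27} × {0} = {(p27,0)}
  {p27} × {1} = {(p27,1)}
  {p25} × {0, 1} = {(p25,0), (p25,1)}
  {p25} × {0, 2} = {(p25,0), (p25,2)}
  {p25, p26} × {0} = {(p25,0), (p26,0)}
  {p25, p27} × {0} = {(p25,0), (p27,0)}
  {p25, p26} × {1} = {(p25,1), (p26,1)}
  {p25, p27} × {1} = {(p25,1), (p27,1)}
  {p27} × {0, 1} = {(p27,0), (p27,1)}
  {p27} × {0, 2} = {(p27,0), (p27,2)}
  {p25} × {0, 1, 2} = {(p25,0), (p25,1), (p25,2)}
  {p25, p26, p27} × {0} = {(p25,0), (p26,0), (p27,0)}
  {p25, p26, p27} × {1} = {(p25,1), (p26,1), (p27,1)}
  {p27} × {0, 1, 2} = {(p27,0), (p27,1), (p27,2)}
  {p25, p26} × {0, 1} = {(p25,0), (p25,1), (p26,0), (p26,1)}
  {p25, p27} × {0, 1} = {(p25,0), (p25,1), (p27,0), (p27,1)}
  {p25, p26} × {0, 2} = {(p25,0), (p25,2), (p26,0), (p26,2)}
  {p25, p27} × {0, 2} = {(p25,0), (p25,2), (p27,0), (p27,2)}
  {p25, p26} × {0, 1, 2} = {(p25,0), (p25,1), (p25,2), (p26,0), (p26,1), (p26,2)}
  {p25, p27} × {0, 1, 2} = {(p25,0), (p25,1), (p25,2), (p27,0), (p27,1), (p27,2)}
  {p25, p26, p27} × {0, 1} = {(p25,0), (p25,1), (p26,0), (p26,1), (p27,0), (p27,1)}
  {p25, p26, p27} × {0, 2} = {(p25,0), (p25,2), (p26,0), (p26,2), (p27,0), (p27,2)}
  {p25, p26, p27} × {0, 1, 2} = {(p25,0), (p25,1), (p25,2), (p26,0), (p26,1), (p26,2), (p27,0), (p27,1), (p27,2)}
These 26 distinct sets form the basis B.
Close under arbitrary unions to get τ_{X×Y}; counting gives |τ_{X×Y}| = 108.


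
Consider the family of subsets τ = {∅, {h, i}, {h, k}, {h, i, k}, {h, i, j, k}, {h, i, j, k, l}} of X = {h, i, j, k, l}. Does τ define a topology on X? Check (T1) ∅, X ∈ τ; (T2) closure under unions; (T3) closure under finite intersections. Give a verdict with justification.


τ is NOT a topology on X.

Axiom (T1): ∅ ∈ τ? Yes; X ∈ τ? Yes.
Axiom (T2/T3): check pairwise unions and intersections of members of τ.
Counterexample for (T3): {h, i} ∩ {h, k} = {h} ∉ τ. Therefore τ is NOT a topology.


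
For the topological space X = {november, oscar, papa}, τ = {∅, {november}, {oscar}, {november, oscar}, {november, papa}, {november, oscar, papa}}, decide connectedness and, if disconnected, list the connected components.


(X, τ) is disconnected; components = [{oscar}, {november, papa}].

Find clopen sets (U ∈ τ with X ∖ U ∈ τ):
  U = ∅, X ∖ U = {november, oscar, papa} — both open, so U is clopen.
  U = {oscar}, X ∖ U = {november, papa} — both open, so U is clopen.
  U = {november, papa}, X ∖ U = {oscar} — both open, so U is clopen.
  U = {november, oscar, papa}, X ∖ U = ∅ — both open, so U is clopen.
Nontrivial clopen(s) exist: e.g. {november, papa}. So (X, τ) is disconnected.
Compute connected components by grouping points that agree on all clopens:
  component: {oscar}
  component: {november, papa}


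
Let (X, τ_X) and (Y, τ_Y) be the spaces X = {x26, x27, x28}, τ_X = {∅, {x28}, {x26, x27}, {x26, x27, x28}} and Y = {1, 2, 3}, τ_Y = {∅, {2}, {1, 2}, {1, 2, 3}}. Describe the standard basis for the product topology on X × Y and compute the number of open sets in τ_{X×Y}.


Basis B = {∅ × ∅, {x28} × {2}, {x26, x27} × {2}, {x28} × {1, 2}, {x26, x27, x28} × {2}, {x28} × {1, 2, 3}, {x26, x27} × {1, 2}, {x26, x27} × {1, 2, 3}, {x26, x27, x28} × {1, 2}, {x26, x27, x28} × {1, 2, 3}}; |τ_{X×Y}| = 16.

Enumerate products U × V with U ∈ τ_X, V ∈ τ_Y (deduplicated):
  ∅ × ∅ = {} (∅)
  {x28} × {2} = {(x28,2)}
  {x26, x27} × {2} = {(x26,2), (x27,2)}
  {x28} × {1, 2} = {(x28,1), (x28,2)}
  {x26, x27, x28} × {2} = {(x26,2), (x27,2), (x28,2)}
  {x28} × {1, 2, 3} = {(x28,1), (x28,2), (x28,3)}
  {x26, x27} × {1, 2} = {(x26,1), (x26,2), (x27,1), (x27,2)}
  {x26, x27} × {1, 2, 3} = {(x26,1), (x26,2), (x26,3), (x27,1), (x27,2), (x27,3)}
  {x26, x27, x28} × {1, 2} = {(x26,1), (x26,2), (x27,1), (x27,2), (x28,1), (x28,2)}
  {x26, x27, x28} × {1, 2, 3} = {(x26,1), (x26,2), (x26,3), (x27,1), (x27,2), (x27,3), (x28,1), (x28,2), (x28,3)}
These 10 distinct sets form the basis B.
Close under arbitrary unions to get τ_{X×Y}; counting gives |τ_{X×Y}| = 16.


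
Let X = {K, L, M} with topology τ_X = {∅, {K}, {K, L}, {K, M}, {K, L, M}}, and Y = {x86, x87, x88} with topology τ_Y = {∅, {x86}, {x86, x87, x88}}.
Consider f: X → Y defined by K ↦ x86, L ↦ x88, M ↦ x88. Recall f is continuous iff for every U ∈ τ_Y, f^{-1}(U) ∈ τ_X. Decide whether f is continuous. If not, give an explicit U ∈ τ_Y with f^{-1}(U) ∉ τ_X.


f IS continuous.

Compute f^{-1}(U) for each U ∈ τ_Y:
  U = ∅: f^{-1}(U) = ∅ ∈ τ_X ✓.
  U = {x86}: f^{-1}(U) = {K} ∈ τ_X ✓.
  U = {x86, x87, x88}: f^{-1}(U) = {K, L, M} ∈ τ_X ✓.
Every preimage lies in τ_X, so f IS continuous.


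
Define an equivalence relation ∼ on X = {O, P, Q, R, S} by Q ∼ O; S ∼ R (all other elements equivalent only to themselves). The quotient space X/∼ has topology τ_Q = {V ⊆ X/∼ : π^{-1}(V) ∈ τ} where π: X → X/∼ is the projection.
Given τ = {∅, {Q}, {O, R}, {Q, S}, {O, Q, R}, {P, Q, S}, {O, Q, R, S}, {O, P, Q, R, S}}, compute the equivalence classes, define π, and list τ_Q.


X/∼ = {[O=Q], [P], [R=S]}; |τ_Q| = 3.

Equivalence classes: [O=Q], [P], [R=S].
Quotient map π: X → X/∼ sends O ↦ [O=Q], P ↦ [P], Q ↦ [O=Q], R ↦ [R=S], S ↦ [R=S].
For each subset V ⊆ X/∼, compute π^{-1}(V) ⊆ X and check whether π^{-1}(V) ∈ τ. V is open in τ_Q iff π^{-1}(V) ∈ τ.
  V = {}: π^{-1}(V) = ∅ ∈ τ ✓.
  V = {[O=Q]}: π^{-1}(V) = {O, Q} ∉ τ ✗.
  V = {[P]}: π^{-1}(V) = {P} ∉ τ ✗.
  V = {[O=Q], [P]}: π^{-1}(V) = {O, P, Q} ∉ τ ✗.
  V = {[R=S]}: π^{-1}(V) = {R, S} ∉ τ ✗.
  V = {[O=Q], [R=S]}: π^{-1}(V) = {O, Q, R, S} ∈ τ ✓.
  V = {[P], [R=S]}: π^{-1}(V) = {P, R, S} ∉ τ ✗.
  V = {[O=Q], [P], [R=S]}: π^{-1}(V) = {O, P, Q, R, S} ∈ τ ✓.
Open sets in the quotient: τ_Q = {{}, {[O=Q], [R=S]}, {[O=Q], [P], [R=S]}} (3 elements).


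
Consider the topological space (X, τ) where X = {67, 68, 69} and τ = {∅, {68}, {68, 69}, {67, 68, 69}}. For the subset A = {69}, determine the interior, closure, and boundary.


int(A) = ∅, cl(A) = {67, 69}, ∂A = {67, 69}.

Closed sets in (X, τ) are complements of opens:
  closed(X, τ) = {∅, {67}, {67, 69}, {67, 68, 69}}.
int(A) = ⋃ {U ∈ τ : U ⊆ A}. Opens contained in A: ∅.
Taking the union of these: int(A) = ∅.
cl(A) = ⋂ {C closed : A ⊆ C}. Closed sets containing A: {67, 69}, {67, 68, 69}.
Intersecting these: cl(A) = {67, 69}.
∂A = cl(A) ∖ int(A) = {67, 69} ∖ ∅ = {67, 69}.


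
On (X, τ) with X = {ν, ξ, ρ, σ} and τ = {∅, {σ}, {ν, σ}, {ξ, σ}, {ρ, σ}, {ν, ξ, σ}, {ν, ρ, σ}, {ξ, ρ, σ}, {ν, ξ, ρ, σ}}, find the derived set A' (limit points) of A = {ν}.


A' = ∅

For each x ∈ X, list the open sets U ∈ τ with x ∈ U, then check whether U ∩ (A ∖ {x}) ≠ ∅ for every such U.
  x = ν: open {ν, σ} ∋ x has {ν, σ} ∩ (A ∖ {ν}) = ∅, so x is NOT a limit point.
  x = ξ: open {ξ, σ} ∋ x has {ξ, σ} ∩ (A ∖ {ξ}) = ∅, so x is NOT a limit point.
  x = ρ: open {ρ, σ} ∋ x has {ρ, σ} ∩ (A ∖ {ρ}) = ∅, so x is NOT a limit point.
  x = σ: open {σ} ∋ x has {σ} ∩ (A ∖ {σ}) = ∅, so x is NOT a limit point.
Collecting: A' = ∅.


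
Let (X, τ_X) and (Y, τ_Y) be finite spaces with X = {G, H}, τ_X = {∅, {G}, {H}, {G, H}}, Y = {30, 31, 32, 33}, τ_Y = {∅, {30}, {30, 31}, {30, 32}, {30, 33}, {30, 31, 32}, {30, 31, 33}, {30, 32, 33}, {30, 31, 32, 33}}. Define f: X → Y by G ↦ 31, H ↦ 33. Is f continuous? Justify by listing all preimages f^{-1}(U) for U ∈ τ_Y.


f IS continuous.

Compute f^{-1}(U) for each U ∈ τ_Y:
  U = ∅: f^{-1}(U) = ∅ ∈ τ_X ✓.
  U = {30}: f^{-1}(U) = ∅ ∈ τ_X ✓.
  U = {30, 31}: f^{-1}(U) = {G} ∈ τ_X ✓.
  U = {30, 32}: f^{-1}(U) = ∅ ∈ τ_X ✓.
  U = {30, 33}: f^{-1}(U) = {H} ∈ τ_X ✓.
  U = {30, 31, 32}: f^{-1}(U) = {G} ∈ τ_X ✓.
  U = {30, 31, 33}: f^{-1}(U) = {G, H} ∈ τ_X ✓.
  U = {30, 32, 33}: f^{-1}(U) = {H} ∈ τ_X ✓.
  U = {30, 31, 32, 33}: f^{-1}(U) = {G, H} ∈ τ_X ✓.
Every preimage lies in τ_X, so f IS continuous.


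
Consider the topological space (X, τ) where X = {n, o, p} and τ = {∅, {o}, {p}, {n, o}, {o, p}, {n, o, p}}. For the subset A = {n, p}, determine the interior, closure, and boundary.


int(A) = {p}, cl(A) = {n, p}, ∂A = {n}.

Closed sets in (X, τ) are complements of opens:
  closed(X, τ) = {∅, {n}, {p}, {n, o}, {n, p}, {n, o, p}}.
int(A) = ⋃ {U ∈ τ : U ⊆ A}. Opens contained in A: ∅, {p}.
Taking the union of these: int(A) = {p}.
cl(A) = ⋂ {C closed : A ⊆ C}. Closed sets containing A: {n, p}, {n, o, p}.
Intersecting these: cl(A) = {n, p}.
∂A = cl(A) ∖ int(A) = {n, p} ∖ {p} = {n}.


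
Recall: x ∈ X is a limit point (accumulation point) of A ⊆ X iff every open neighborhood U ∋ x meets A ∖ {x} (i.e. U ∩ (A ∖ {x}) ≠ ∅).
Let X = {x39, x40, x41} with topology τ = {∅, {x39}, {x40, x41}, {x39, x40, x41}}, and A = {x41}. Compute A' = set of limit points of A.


A' = {x40}

For each x ∈ X, list the open sets U ∈ τ with x ∈ U, then check whether U ∩ (A ∖ {x}) ≠ ∅ for every such U.
  x = x39: open {x39} ∋ x has {x39} ∩ (A ∖ {x39}) = ∅, so x is NOT a limit point.
  x = x40: opens ∋ x are {x40, x41}, {x39, x40, x41}; each meets A ∖ {x40}, so x IS a limit point.
  x = x41: open {x40, x41} ∋ x has {x40, x41} ∩ (A ∖ {x41}) = ∅, so x is NOT a limit point.
Collecting: A' = {x40}.


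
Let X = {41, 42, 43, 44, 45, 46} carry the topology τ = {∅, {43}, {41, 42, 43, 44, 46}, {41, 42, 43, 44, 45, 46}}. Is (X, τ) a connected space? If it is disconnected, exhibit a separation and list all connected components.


(X, τ) is connected.

Find clopen sets (U ∈ τ with X ∖ U ∈ τ):
  U = ∅, X ∖ U = {41, 42, 43, 44, 45, 46} — both open, so U is clopen.
  U = {41, 42, 43, 44, 45, 46}, X ∖ U = ∅ — both open, so U is clopen.
Only trivial clopens (∅ and X) exist, so (X, τ) is connected.
Compute connected components by grouping points that agree on all clopens:
  component: {41, 42, 43, 44, 45, 46}


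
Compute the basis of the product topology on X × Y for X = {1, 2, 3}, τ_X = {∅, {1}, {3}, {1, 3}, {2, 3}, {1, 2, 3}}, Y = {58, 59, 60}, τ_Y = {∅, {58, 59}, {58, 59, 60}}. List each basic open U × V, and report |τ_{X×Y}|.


Basis B = {∅ × ∅, {1} × {58, 59}, {3} × {58, 59}, {1} × {58, 59, 60}, {3} × {58, 59, 60}, {1, 3} × {58, 59}, {2, 3} × {58, 59}, {1, 3} × {58, 59, 60}, {1, 2, 3} × {58, 59}, {2, 3} × {58, 59, 60}, {1, 2, 3} × {58, 59, 60}}; |τ_{X×Y}| = 18.

Enumerate products U × V with U ∈ τ_X, V ∈ τ_Y (deduplicated):
  ∅ × ∅ = {} (∅)
  {1} × {58, 59} = {(1,58), (1,59)}
  {3} × {58, 59} = {(3,58), (3,59)}
  {1} × {58, 59, 60} = {(1,58), (1,59), (1,60)}
  {3} × {58, 59, 60} = {(3,58), (3,59), (3,60)}
  {1, 3} × {58, 59} = {(1,58), (1,59), (3,58), (3,59)}
  {2, 3} × {58, 59} = {(2,58), (2,59), (3,58), (3,59)}
  {1, 3} × {58, 59, 60} = {(1,58), (1,59), (1,60), (3,58), (3,59), (3,60)}
  {1, 2, 3} × {58, 59} = {(1,58), (1,59), (2,58), (2,59), (3,58), (3,59)}
  {2, 3} × {58, 59, 60} = {(2,58), (2,59), (2,60), (3,58), (3,59), (3,60)}
  {1, 2, 3} × {58, 59, 60} = {(1,58), (1,59), (1,60), (2,58), (2,59), (2,60), (3,58), (3,59), (3,60)}
These 11 distinct sets form the basis B.
Close under arbitrary unions to get τ_{X×Y}; counting gives |τ_{X×Y}| = 18.


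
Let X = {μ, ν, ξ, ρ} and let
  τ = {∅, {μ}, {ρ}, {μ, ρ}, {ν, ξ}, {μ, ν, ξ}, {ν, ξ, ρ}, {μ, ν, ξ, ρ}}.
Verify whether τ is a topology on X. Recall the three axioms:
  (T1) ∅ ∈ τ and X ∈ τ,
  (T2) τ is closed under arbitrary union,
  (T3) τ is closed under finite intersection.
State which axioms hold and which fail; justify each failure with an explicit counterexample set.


τ IS a topology on X.

Axiom (T1): ∅ ∈ τ? Yes; X ∈ τ? Yes.
Axiom (T2/T3): check pairwise unions and intersections of members of τ.
All pairwise intersections and unions checked — each lies in τ. Therefore τ satisfies (T1), (T2), (T3): it IS a topology on X.


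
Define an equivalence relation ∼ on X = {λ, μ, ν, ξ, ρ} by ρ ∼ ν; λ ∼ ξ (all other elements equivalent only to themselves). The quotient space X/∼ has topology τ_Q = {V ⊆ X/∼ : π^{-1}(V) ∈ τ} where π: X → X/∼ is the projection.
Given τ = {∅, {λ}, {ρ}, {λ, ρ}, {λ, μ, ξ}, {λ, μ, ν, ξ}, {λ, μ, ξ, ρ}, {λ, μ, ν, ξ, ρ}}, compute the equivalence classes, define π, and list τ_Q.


X/∼ = {[λ=ξ], [μ], [ν=ρ]}; |τ_Q| = 3.

Equivalence classes: [λ=ξ], [μ], [ν=ρ].
Quotient map π: X → X/∼ sends λ ↦ [λ=ξ], μ ↦ [μ], ν ↦ [ν=ρ], ξ ↦ [λ=ξ], ρ ↦ [ν=ρ].
For each subset V ⊆ X/∼, compute π^{-1}(V) ⊆ X and check whether π^{-1}(V) ∈ τ. V is open in τ_Q iff π^{-1}(V) ∈ τ.
  V = {}: π^{-1}(V) = ∅ ∈ τ ✓.
  V = {[λ=ξ]}: π^{-1}(V) = {λ, ξ} ∉ τ ✗.
  V = {[μ]}: π^{-1}(V) = {μ} ∉ τ ✗.
  V = {[λ=ξ], [μ]}: π^{-1}(V) = {λ, μ, ξ} ∈ τ ✓.
  V = {[ν=ρ]}: π^{-1}(V) = {ν, ρ} ∉ τ ✗.
  V = {[λ=ξ], [ν=ρ]}: π^{-1}(V) = {λ, ν, ξ, ρ} ∉ τ ✗.
  V = {[μ], [ν=ρ]}: π^{-1}(V) = {μ, ν, ρ} ∉ τ ✗.
  V = {[λ=ξ], [μ], [ν=ρ]}: π^{-1}(V) = {λ, μ, ν, ξ, ρ} ∈ τ ✓.
Open sets in the quotient: τ_Q = {{}, {[λ=ξ], [μ]}, {[λ=ξ], [μ], [ν=ρ]}} (3 elements).


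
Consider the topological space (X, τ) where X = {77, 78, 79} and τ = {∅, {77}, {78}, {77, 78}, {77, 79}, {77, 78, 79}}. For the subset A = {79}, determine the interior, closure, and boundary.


int(A) = ∅, cl(A) = {79}, ∂A = {79}.

Closed sets in (X, τ) are complements of opens:
  closed(X, τ) = {∅, {78}, {79}, {77, 79}, {78, 79}, {77, 78, 79}}.
int(A) = ⋃ {U ∈ τ : U ⊆ A}. Opens contained in A: ∅.
Taking the union of these: int(A) = ∅.
cl(A) = ⋂ {C closed : A ⊆ C}. Closed sets containing A: {79}, {77, 79}, {78, 79}, {77, 78, 79}.
Intersecting these: cl(A) = {79}.
∂A = cl(A) ∖ int(A) = {79} ∖ ∅ = {79}.


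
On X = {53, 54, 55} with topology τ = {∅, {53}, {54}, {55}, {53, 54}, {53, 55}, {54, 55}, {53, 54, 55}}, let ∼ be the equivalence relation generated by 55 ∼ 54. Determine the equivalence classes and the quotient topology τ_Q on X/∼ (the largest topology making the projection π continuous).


X/∼ = {[53], [54=55]}; |τ_Q| = 4.

Equivalence classes: [53], [54=55].
Quotient map π: X → X/∼ sends 53 ↦ [53], 54 ↦ [54=55], 55 ↦ [54=55].
For each subset V ⊆ X/∼, compute π^{-1}(V) ⊆ X and check whether π^{-1}(V) ∈ τ. V is open in τ_Q iff π^{-1}(V) ∈ τ.
  V = {}: π^{-1}(V) = ∅ ∈ τ ✓.
  V = {[53]}: π^{-1}(V) = {53} ∈ τ ✓.
  V = {[54=55]}: π^{-1}(V) = {54, 55} ∈ τ ✓.
  V = {[53], [54=55]}: π^{-1}(V) = {53, 54, 55} ∈ τ ✓.
Open sets in the quotient: τ_Q = {{}, {[53]}, {[54=55]}, {[53], [54=55]}} (4 elements).


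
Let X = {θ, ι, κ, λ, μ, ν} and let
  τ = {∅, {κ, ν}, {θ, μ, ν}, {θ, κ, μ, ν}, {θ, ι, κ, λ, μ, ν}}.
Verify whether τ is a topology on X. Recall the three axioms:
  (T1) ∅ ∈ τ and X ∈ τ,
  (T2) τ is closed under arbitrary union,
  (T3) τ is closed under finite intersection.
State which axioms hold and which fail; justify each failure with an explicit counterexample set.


τ is NOT a topology on X.

Axiom (T1): ∅ ∈ τ? Yes; X ∈ τ? Yes.
Axiom (T2/T3): check pairwise unions and intersections of members of τ.
Counterexample for (T3): {κ, ν} ∩ {θ, μ, ν} = {ν} ∉ τ. Therefore τ is NOT a topology.


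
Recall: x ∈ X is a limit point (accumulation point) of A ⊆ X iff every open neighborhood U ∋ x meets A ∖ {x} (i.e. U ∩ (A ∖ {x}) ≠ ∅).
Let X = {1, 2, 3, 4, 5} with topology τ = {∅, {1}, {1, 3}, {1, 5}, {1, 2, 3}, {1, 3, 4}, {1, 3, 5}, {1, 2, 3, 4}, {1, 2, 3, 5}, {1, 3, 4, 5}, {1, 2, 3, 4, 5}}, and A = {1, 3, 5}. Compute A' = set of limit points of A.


A' = {2, 3, 4, 5}

For each x ∈ X, list the open sets U ∈ τ with x ∈ U, then check whether U ∩ (A ∖ {x}) ≠ ∅ for every such U.
  x = 1: open {1} ∋ x has {1} ∩ (A ∖ {1}) = ∅, so x is NOT a limit point.
  x = 2: opens ∋ x are {1, 2, 3}, {1, 2, 3, 4}, {1, 2, 3, 5}, {1, 2, 3, 4, 5}; each meets A ∖ {2}, so x IS a limit point.
  x = 3: opens ∋ x are {1, 3}, {1, 2, 3}, {1, 3, 4}, {1, 3, 5}, {1, 2, 3, 4}, {1, 2, 3, 5}, {1, 3, 4, 5}, {1, 2, 3, 4, 5}; each meets A ∖ {3}, so x IS a limit point.
  x = 4: opens ∋ x are {1, 3, 4}, {1, 2, 3, 4}, {1, 3, 4, 5}, {1, 2, 3, 4, 5}; each meets A ∖ {4}, so x IS a limit point.
  x = 5: opens ∋ x are {1, 5}, {1, 3, 5}, {1, 2, 3, 5}, {1, 3, 4, 5}, {1, 2, 3, 4, 5}; each meets A ∖ {5}, so x IS a limit point.
Collecting: A' = {2, 3, 4, 5}.


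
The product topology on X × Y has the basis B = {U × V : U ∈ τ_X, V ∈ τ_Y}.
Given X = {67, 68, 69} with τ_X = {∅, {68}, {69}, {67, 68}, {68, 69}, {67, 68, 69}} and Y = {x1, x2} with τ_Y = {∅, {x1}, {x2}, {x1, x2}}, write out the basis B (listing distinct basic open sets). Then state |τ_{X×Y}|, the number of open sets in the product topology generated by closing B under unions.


Basis B = {∅ × ∅, {68} × {x1}, {68} × {x2}, {69} × {x1}, {69} × {x2}, {67, 68} × {x1}, {67, 68} × {x2}, {68} × {x1, x2}, {68, 69} × {x1}, {68, 69} × {x2}, {69} × {x1, x2}, {67, 68, 69} × {x1}, {67, 68, 69} × {x2}, {67, 68} × {x1, x2}, {68, 69} × {x1, x2}, {67, 68, 69} × {x1, x2}}; |τ_{X×Y}| = 36.

Enumerate products U × V with U ∈ τ_X, V ∈ τ_Y (deduplicated):
  ∅ × ∅ = {} (∅)
  {68} × {x1} = {(68,x1)}
  {68} × {x2} = {(68,x2)}
  {69} × {x1} = {(69,x1)}
  {69} × {x2} = {(69,x2)}
  {67, 68} × {x1} = {(67,x1), (68,x1)}
  {67, 68} × {x2} = {(67,x2), (68,x2)}
  {68} × {x1, x2} = {(68,x1), (68,x2)}
  {68, 69} × {x1} = {(68,x1), (69,x1)}
  {68, 69} × {x2} = {(68,x2), (69,x2)}
  {69} × {x1, x2} = {(69,x1), (69,x2)}
  {67, 68, 69} × {x1} = {(67,x1), (68,x1), (69,x1)}
  {67, 68, 69} × {x2} = {(67,x2), (68,x2), (69,x2)}
  {67, 68} × {x1, x2} = {(67,x1), (67,x2), (68,x1), (68,x2)}
  {68, 69} × {x1, x2} = {(68,x1), (68,x2), (69,x1), (69,x2)}
  {67, 68, 69} × {x1, x2} = {(67,x1), (67,x2), (68,x1), (68,x2), (69,x1), (69,x2)}
These 16 distinct sets form the basis B.
Close under arbitrary unions to get τ_{X×Y}; counting gives |τ_{X×Y}| = 36.


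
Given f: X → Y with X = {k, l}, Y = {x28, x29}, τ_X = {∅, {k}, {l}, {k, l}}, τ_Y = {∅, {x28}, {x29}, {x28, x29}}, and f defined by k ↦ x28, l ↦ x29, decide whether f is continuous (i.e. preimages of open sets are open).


f IS continuous.

Compute f^{-1}(U) for each U ∈ τ_Y:
  U = ∅: f^{-1}(U) = ∅ ∈ τ_X ✓.
  U = {x28}: f^{-1}(U) = {k} ∈ τ_X ✓.
  U = {x29}: f^{-1}(U) = {l} ∈ τ_X ✓.
  U = {x28, x29}: f^{-1}(U) = {k, l} ∈ τ_X ✓.
Every preimage lies in τ_X, so f IS continuous.


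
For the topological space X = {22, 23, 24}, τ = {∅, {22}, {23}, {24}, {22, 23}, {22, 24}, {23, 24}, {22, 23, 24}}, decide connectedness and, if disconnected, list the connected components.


(X, τ) is disconnected; components = [{22}, {23}, {24}].

Find clopen sets (U ∈ τ with X ∖ U ∈ τ):
  U = ∅, X ∖ U = {22, 23, 24} — both open, so U is clopen.
  U = {22}, X ∖ U = {23, 24} — both open, so U is clopen.
  U = {23}, X ∖ U = {22, 24} — both open, so U is clopen.
  U = {24}, X ∖ U = {22, 23} — both open, so U is clopen.
  U = {22, 23}, X ∖ U = {24} — both open, so U is clopen.
  U = {22, 24}, X ∖ U = {23} — both open, so U is clopen.
  U = {23, 24}, X ∖ U = {22} — both open, so U is clopen.
  U = {22, 23, 24}, X ∖ U = ∅ — both open, so U is clopen.
Nontrivial clopen(s) exist: e.g. {22, 24}. So (X, τ) is disconnected.
Compute connected components by grouping points that agree on all clopens:
  component: {22}
  component: {23}
  component: {24}


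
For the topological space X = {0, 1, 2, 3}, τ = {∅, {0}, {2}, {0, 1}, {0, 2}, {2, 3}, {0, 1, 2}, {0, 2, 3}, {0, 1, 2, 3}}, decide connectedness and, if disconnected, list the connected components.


(X, τ) is disconnected; components = [{0, 1}, {2, 3}].

Find clopen sets (U ∈ τ with X ∖ U ∈ τ):
  U = ∅, X ∖ U = {0, 1, 2, 3} — both open, so U is clopen.
  U = {0, 1}, X ∖ U = {2, 3} — both open, so U is clopen.
  U = {2, 3}, X ∖ U = {0, 1} — both open, so U is clopen.
  U = {0, 1, 2, 3}, X ∖ U = ∅ — both open, so U is clopen.
Nontrivial clopen(s) exist: e.g. {2, 3}. So (X, τ) is disconnected.
Compute connected components by grouping points that agree on all clopens:
  component: {0, 1}
  component: {2, 3}


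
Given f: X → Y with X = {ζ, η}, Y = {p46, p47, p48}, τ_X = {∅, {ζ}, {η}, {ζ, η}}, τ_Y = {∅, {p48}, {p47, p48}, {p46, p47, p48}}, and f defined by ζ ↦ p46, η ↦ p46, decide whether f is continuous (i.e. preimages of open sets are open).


f IS continuous.

Compute f^{-1}(U) for each U ∈ τ_Y:
  U = ∅: f^{-1}(U) = ∅ ∈ τ_X ✓.
  U = {p48}: f^{-1}(U) = ∅ ∈ τ_X ✓.
  U = {p47, p48}: f^{-1}(U) = ∅ ∈ τ_X ✓.
  U = {p46, p47, p48}: f^{-1}(U) = {ζ, η} ∈ τ_X ✓.
Every preimage lies in τ_X, so f IS continuous.


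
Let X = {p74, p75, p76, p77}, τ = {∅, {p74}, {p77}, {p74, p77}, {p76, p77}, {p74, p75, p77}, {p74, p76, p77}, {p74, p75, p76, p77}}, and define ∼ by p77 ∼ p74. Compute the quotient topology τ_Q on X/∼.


X/∼ = {[p74=p77], [p75], [p76]}; |τ_Q| = 5.

Equivalence classes: [p74=p77], [p75], [p76].
Quotient map π: X → X/∼ sends p74 ↦ [p74=p77], p75 ↦ [p75], p76 ↦ [p76], p77 ↦ [p74=p77].
For each subset V ⊆ X/∼, compute π^{-1}(V) ⊆ X and check whether π^{-1}(V) ∈ τ. V is open in τ_Q iff π^{-1}(V) ∈ τ.
  V = {}: π^{-1}(V) = ∅ ∈ τ ✓.
  V = {[p74=p77]}: π^{-1}(V) = {p74, p77} ∈ τ ✓.
  V = {[p75]}: π^{-1}(V) = {p75} ∉ τ ✗.
  V = {[p74=p77], [p75]}: π^{-1}(V) = {p74, p75, p77} ∈ τ ✓.
  V = {[p76]}: π^{-1}(V) = {p76} ∉ τ ✗.
  V = {[p74=p77], [p76]}: π^{-1}(V) = {p74, p76, p77} ∈ τ ✓.
  V = {[p75], [p76]}: π^{-1}(V) = {p75, p76} ∉ τ ✗.
  V = {[p74=p77], [p75], [p76]}: π^{-1}(V) = {p74, p75, p76, p77} ∈ τ ✓.
Open sets in the quotient: τ_Q = {{}, {[p74=p77]}, {[p74=p77], [p75]}, {[p74=p77], [p76]}, {[p74=p77], [p75], [p76]}} (5 elements).


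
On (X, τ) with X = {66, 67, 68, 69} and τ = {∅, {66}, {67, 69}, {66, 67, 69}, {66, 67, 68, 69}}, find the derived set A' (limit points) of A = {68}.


A' = ∅

For each x ∈ X, list the open sets U ∈ τ with x ∈ U, then check whether U ∩ (A ∖ {x}) ≠ ∅ for every such U.
  x = 66: open {66} ∋ x has {66} ∩ (A ∖ {66}) = ∅, so x is NOT a limit point.
  x = 67: open {67, 69} ∋ x has {67, 69} ∩ (A ∖ {67}) = ∅, so x is NOT a limit point.
  x = 68: open {66, 67, 68, 69} ∋ x has {66, 67, 68, 69} ∩ (A ∖ {68}) = ∅, so x is NOT a limit point.
  x = 69: open {67, 69} ∋ x has {67, 69} ∩ (A ∖ {69}) = ∅, so x is NOT a limit point.
Collecting: A' = ∅.


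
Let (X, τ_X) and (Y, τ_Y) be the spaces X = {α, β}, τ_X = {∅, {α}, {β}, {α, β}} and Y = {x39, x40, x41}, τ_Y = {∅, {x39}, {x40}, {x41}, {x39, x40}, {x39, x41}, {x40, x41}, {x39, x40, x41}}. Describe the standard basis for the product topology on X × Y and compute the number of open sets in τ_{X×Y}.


Basis B = {∅ × ∅, {α} × {x39}, {α} × {x40}, {α} × {x41}, {β} × {x39}, {β} × {x40}, {β} × {x41}, {α} × {x39, x40}, {α} × {x39, x41}, {α, β} × {x39}, {α} × {x40, x41}, {α, β} × {x40}, {α, β} × {x41}, {β} × {x39, x40}, {β} × {x39, x41}, {β} × {x40, x41}, {α} × {x39, x40, x41}, {β} × {x39, x40, x41}, {α, β} × {x39, x40}, {α, β} × {x39, x41}, {α, β} × {x40, x41}, {α, β} × {x39, x40, x41}}; |τ_{X×Y}| = 64.

Enumerate products U × V with U ∈ τ_X, V ∈ τ_Y (deduplicated):
  ∅ × ∅ = {} (∅)
  {α} × {x39} = {(α,x39)}
  {α} × {x40} = {(α,x40)}
  {α} × {x41} = {(α,x41)}
  {β} × {x39} = {(β,x39)}
  {β} × {x40} = {(β,x40)}
  {β} × {x41} = {(β,x41)}
  {α} × {x39, x40} = {(α,x39), (α,x40)}
  {α} × {x39, x41} = {(α,x39), (α,x41)}
  {α, β} × {x39} = {(α,x39), (β,x39)}
  {α} × {x40, x41} = {(α,x40), (α,x41)}
  {α, β} × {x40} = {(α,x40), (β,x40)}
  {α, β} × {x41} = {(α,x41), (β,x41)}
  {β} × {x39, x40} = {(β,x39), (β,x40)}
  {β} × {x39, x41} = {(β,x39), (β,x41)}
  {β} × {x40, x41} = {(β,x40), (β,x41)}
  {α} × {x39, x40, x41} = {(α,x39), (α,x40), (α,x41)}
  {β} × {x39, x40, x41} = {(β,x39), (β,x40), (β,x41)}
  {α, β} × {x39, x40} = {(α,x39), (α,x40), (β,x39), (β,x40)}
  {α, β} × {x39, x41} = {(α,x39), (α,x41), (β,x39), (β,x41)}
  {α, β} × {x40, x41} = {(α,x40), (α,x41), (β,x40), (β,x41)}
  {α, β} × {x39, x40, x41} = {(α,x39), (α,x40), (α,x41), (β,x39), (β,x40), (β,x41)}
These 22 distinct sets form the basis B.
Close under arbitrary unions to get τ_{X×Y}; counting gives |τ_{X×Y}| = 64.


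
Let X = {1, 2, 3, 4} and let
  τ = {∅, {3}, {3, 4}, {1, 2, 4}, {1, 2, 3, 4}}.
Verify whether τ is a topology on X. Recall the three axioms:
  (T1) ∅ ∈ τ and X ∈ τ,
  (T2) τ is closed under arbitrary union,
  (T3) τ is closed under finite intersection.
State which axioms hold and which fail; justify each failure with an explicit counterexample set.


τ is NOT a topology on X.

Axiom (T1): ∅ ∈ τ? Yes; X ∈ τ? Yes.
Axiom (T2/T3): check pairwise unions and intersections of members of τ.
Counterexample for (T3): {3, 4} ∩ {1, 2, 4} = {4} ∉ τ. Therefore τ is NOT a topology.


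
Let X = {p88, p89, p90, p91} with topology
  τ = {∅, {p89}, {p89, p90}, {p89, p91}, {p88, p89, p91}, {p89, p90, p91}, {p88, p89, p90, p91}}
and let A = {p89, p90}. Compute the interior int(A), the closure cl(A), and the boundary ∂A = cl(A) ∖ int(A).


int(A) = {p89, p90}, cl(A) = {p88, p89, p90, p91}, ∂A = {p88, p91}.

Closed sets in (X, τ) are complements of opens:
  closed(X, τ) = {∅, {p88}, {p90}, {p88, p90}, {p88, p91}, {p88, p90, p91}, {p88, p89, p90, p91}}.
int(A) = ⋃ {U ∈ τ : U ⊆ A}. Opens contained in A: ∅, {p89}, {p89, p90}.
Taking the union of these: int(A) = {p89, p90}.
cl(A) = ⋂ {C closed : A ⊆ C}. Closed sets containing A: {p88, p89, p90, p91}.
Intersecting these: cl(A) = {p88, p89, p90, p91}.
∂A = cl(A) ∖ int(A) = {p88, p89, p90, p91} ∖ {p89, p90} = {p88, p91}.


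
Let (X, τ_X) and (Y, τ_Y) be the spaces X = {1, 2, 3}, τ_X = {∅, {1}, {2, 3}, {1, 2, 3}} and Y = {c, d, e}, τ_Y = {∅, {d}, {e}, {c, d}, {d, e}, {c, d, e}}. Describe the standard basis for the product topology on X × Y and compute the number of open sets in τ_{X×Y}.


Basis B = {∅ × ∅, {1} × {d}, {1} × {e}, {1} × {c, d}, {1} × {d, e}, {2, 3} × {d}, {2, 3} × {e}, {1} × {c, d, e}, {1, 2, 3} × {d}, {1, 2, 3} × {e}, {2, 3} × {c, d}, {2, 3} × {d, e}, {1, 2, 3} × {c, d}, {1, 2, 3} × {d, e}, {2, 3} × {c, d, e}, {1, 2, 3} × {c, d, e}}; |τ_{X×Y}| = 36.

Enumerate products U × V with U ∈ τ_X, V ∈ τ_Y (deduplicated):
  ∅ × ∅ = {} (∅)
  {1} × {d} = {(1,d)}
  {1} × {e} = {(1,e)}
  {1} × {c, d} = {(1,c), (1,d)}
  {1} × {d, e} = {(1,d), (1,e)}
  {2, 3} × {d} = {(2,d), (3,d)}
  {2, 3} × {e} = {(2,e), (3,e)}
  {1} × {c, d, e} = {(1,c), (1,d), (1,e)}
  {1, 2, 3} × {d} = {(1,d), (2,d), (3,d)}
  {1, 2, 3} × {e} = {(1,e), (2,e), (3,e)}
  {2, 3} × {c, d} = {(2,c), (2,d), (3,c), (3,d)}
  {2, 3} × {d, e} = {(2,d), (2,e), (3,d), (3,e)}
  {1, 2, 3} × {c, d} = {(1,c), (1,d), (2,c), (2,d), (3,c), (3,d)}
  {1, 2, 3} × {d, e} = {(1,d), (1,e), (2,d), (2,e), (3,d), (3,e)}
  {2, 3} × {c, d, e} = {(2,c), (2,d), (2,e), (3,c), (3,d), (3,e)}
  {1, 2, 3} × {c, d, e} = {(1,c), (1,d), (1,e), (2,c), (2,d), (2,e), (3,c), (3,d), (3,e)}
These 16 distinct sets form the basis B.
Close under arbitrary unions to get τ_{X×Y}; counting gives |τ_{X×Y}| = 36.


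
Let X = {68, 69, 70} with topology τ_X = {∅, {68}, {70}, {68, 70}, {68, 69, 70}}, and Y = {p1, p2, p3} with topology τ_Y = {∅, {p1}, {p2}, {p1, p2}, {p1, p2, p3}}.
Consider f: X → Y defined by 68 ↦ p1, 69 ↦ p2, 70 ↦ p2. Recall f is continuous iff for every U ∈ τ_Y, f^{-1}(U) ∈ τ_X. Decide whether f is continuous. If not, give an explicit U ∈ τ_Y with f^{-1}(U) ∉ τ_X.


f is NOT continuous.

Compute f^{-1}(U) for each U ∈ τ_Y:
  U = ∅: f^{-1}(U) = ∅ ∈ τ_X ✓.
  U = {p1}: f^{-1}(U) = {68} ∈ τ_X ✓.
  U = {p2}: f^{-1}(U) = {69, 70} ∉ τ_X ✗.
  U = {p1, p2}: f^{-1}(U) = {68, 69, 70} ∈ τ_X ✓.
  U = {p1, p2, p3}: f^{-1}(U) = {68, 69, 70} ∈ τ_X ✓.
Found U = {p2} with f^{-1}(U) = {69, 70} not in τ_X. Therefore f is NOT continuous.
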